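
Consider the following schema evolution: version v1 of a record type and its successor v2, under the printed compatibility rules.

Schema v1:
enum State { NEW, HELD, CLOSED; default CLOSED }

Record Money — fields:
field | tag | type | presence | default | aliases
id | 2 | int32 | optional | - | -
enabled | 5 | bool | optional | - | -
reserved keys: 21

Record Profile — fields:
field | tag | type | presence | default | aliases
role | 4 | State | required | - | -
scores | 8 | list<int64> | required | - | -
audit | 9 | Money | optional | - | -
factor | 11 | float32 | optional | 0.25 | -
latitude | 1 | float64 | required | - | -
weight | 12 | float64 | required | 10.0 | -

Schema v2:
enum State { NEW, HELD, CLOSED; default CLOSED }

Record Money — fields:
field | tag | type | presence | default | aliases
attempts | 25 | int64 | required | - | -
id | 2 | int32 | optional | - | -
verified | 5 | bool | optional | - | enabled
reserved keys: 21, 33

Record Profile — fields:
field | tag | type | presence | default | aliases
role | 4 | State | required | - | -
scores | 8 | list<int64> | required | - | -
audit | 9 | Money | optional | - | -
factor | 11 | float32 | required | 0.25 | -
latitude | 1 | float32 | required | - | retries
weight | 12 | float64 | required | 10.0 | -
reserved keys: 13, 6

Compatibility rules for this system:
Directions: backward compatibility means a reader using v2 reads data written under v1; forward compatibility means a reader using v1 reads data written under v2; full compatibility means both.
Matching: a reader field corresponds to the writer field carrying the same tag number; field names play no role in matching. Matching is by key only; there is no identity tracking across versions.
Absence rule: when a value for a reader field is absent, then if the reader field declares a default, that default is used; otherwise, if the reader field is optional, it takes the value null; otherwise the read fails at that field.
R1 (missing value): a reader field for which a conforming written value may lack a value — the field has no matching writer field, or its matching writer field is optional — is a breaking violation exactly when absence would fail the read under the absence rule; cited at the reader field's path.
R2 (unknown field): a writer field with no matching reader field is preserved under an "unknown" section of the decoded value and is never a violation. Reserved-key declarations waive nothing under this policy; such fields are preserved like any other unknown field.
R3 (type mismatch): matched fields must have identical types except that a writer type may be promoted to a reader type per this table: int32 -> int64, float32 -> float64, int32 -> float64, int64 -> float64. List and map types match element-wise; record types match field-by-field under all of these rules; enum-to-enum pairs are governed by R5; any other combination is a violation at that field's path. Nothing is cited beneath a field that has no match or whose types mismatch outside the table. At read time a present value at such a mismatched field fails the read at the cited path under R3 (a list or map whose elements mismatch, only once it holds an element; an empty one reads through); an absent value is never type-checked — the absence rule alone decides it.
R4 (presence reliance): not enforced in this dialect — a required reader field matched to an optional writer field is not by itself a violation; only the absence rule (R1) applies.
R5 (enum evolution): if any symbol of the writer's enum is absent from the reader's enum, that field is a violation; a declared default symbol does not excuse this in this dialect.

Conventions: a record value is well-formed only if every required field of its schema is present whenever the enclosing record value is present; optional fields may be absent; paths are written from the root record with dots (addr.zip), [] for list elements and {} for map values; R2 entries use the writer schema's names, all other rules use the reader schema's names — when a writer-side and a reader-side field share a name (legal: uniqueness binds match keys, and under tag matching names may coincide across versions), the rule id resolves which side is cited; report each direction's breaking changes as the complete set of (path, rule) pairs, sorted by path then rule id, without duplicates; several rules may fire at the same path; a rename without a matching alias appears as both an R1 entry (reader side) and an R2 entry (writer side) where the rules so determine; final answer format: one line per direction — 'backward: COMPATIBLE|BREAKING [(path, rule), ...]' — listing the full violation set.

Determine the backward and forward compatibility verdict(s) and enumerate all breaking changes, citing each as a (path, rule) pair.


arrows below run writer -> reader for Profile
backward analysis of Profile with v2 as reader and v1 as writer:
  role <- role (State -> State, writer required)
  scores <- scores (list<int64> -> list<int64>, writer required)
  audit <- audit (Money -> Money, writer optional)
  factor <- factor (float32 -> float32, writer optional)
  latitude <- latitude (float64 -> float32, writer required)
  weight <- weight (float64 -> float64, writer required)
  audit.attempts has no writer counterpart
  audit.id <- audit.id (int32 -> int32, writer optional)
  audit.verified <- audit.enabled (bool -> bool, writer optional)
  breaking: (audit.attempts, R1)
  breaking: (latitude, R3)
  => backward: BREAKING (2)
forward analysis of Profile with v1 as reader and v2 as writer:
  role <- role (State -> State, writer required)
  scores <- scores (list<int64> -> list<int64>, writer required)
  audit <- audit (Money -> Money, writer optional)
  factor <- factor (float32 -> float32, writer required)
  latitude <- latitude (float32 -> float64, writer required)
  weight <- weight (float64 -> float64, writer required)
  audit.id <- audit.id (int32 -> int32, writer optional)
  audit.enabled <- audit.verified (bool -> bool, writer optional)
  writer audit.attempts: unknown to reader
  => forward verdict for Profile: COMPATIBLE, no violations

backward: BREAKING [(audit.attempts, R1), (latitude, R3)]; forward: COMPATIBLE []


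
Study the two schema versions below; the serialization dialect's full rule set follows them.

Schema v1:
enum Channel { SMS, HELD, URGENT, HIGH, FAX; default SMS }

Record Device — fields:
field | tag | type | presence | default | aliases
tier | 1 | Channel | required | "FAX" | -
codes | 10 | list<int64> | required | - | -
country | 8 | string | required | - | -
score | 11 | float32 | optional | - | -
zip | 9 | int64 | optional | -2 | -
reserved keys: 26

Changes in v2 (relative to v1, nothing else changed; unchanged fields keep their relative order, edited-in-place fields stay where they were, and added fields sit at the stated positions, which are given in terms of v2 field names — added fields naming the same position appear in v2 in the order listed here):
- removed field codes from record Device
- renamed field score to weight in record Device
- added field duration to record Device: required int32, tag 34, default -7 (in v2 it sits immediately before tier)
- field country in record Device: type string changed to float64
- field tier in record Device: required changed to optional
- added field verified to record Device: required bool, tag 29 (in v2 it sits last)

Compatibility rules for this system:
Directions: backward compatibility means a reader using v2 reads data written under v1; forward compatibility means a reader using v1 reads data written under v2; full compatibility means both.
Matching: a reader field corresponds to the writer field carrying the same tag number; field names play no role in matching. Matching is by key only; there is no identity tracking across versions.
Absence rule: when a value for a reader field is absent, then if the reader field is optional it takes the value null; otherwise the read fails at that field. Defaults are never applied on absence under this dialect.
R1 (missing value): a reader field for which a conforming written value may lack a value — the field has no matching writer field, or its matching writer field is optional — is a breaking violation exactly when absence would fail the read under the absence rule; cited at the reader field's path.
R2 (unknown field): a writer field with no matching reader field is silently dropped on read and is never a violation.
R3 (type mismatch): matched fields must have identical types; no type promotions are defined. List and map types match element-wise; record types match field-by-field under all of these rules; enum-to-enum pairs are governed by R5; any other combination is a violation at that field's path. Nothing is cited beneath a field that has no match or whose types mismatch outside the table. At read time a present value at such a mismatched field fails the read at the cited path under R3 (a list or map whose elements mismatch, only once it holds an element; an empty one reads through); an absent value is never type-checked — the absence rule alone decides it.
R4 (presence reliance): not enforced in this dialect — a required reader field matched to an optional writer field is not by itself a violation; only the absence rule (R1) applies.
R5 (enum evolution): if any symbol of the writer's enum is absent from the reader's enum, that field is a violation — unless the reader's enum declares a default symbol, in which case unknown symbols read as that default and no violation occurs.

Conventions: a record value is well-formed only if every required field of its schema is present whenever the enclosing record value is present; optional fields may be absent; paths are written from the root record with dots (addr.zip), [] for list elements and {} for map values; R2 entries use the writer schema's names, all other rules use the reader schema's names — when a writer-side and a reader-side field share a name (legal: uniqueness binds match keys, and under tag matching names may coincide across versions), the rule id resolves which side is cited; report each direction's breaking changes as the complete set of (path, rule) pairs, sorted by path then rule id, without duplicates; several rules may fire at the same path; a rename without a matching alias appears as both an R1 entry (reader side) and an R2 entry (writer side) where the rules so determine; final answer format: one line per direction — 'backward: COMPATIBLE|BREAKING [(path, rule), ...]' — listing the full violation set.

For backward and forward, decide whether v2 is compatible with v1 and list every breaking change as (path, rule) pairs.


backward: BREAKING [(country, R3), (duration, R1), (verified, R1)]; forward: BREAKING [(codes, R1), (country, R3), (tier, R1)]

in Device below, arrows point writer -> reader
backward analysis of Device with v2 as reader and v1 as writer:
  no writer field matches reader duration
  writer required, Channel -> Channel: reader tier maps from writer tier
  writer required, string -> float64: reader country maps from writer country
  writer optional, float32 -> float32: reader weight maps from writer score
  writer optional, int64 -> int64: reader zip maps from writer zip
  no writer field matches reader verified
  codes (writer side), unknown to reader
  R3 fires at country
  R1 fires at duration
  R1 fires at verified
  backward on Device therefore BREAKING (3)
forward analysis of Device with v1 as reader and v2 as writer:
  writer optional, Channel -> Channel: reader tier maps from writer tier
  no writer field matches reader codes
  writer required, float64 -> string: reader country maps from writer country
  writer optional, float32 -> float32: reader score maps from writer weight
  writer optional, int64 -> int64: reader zip maps from writer zip
  duration (writer side), unknown to reader
  verified (writer side), unknown to reader
  R1 fires at codes
  R3 fires at country
  R1 fires at tier
  forward on Device therefore BREAKING (3)


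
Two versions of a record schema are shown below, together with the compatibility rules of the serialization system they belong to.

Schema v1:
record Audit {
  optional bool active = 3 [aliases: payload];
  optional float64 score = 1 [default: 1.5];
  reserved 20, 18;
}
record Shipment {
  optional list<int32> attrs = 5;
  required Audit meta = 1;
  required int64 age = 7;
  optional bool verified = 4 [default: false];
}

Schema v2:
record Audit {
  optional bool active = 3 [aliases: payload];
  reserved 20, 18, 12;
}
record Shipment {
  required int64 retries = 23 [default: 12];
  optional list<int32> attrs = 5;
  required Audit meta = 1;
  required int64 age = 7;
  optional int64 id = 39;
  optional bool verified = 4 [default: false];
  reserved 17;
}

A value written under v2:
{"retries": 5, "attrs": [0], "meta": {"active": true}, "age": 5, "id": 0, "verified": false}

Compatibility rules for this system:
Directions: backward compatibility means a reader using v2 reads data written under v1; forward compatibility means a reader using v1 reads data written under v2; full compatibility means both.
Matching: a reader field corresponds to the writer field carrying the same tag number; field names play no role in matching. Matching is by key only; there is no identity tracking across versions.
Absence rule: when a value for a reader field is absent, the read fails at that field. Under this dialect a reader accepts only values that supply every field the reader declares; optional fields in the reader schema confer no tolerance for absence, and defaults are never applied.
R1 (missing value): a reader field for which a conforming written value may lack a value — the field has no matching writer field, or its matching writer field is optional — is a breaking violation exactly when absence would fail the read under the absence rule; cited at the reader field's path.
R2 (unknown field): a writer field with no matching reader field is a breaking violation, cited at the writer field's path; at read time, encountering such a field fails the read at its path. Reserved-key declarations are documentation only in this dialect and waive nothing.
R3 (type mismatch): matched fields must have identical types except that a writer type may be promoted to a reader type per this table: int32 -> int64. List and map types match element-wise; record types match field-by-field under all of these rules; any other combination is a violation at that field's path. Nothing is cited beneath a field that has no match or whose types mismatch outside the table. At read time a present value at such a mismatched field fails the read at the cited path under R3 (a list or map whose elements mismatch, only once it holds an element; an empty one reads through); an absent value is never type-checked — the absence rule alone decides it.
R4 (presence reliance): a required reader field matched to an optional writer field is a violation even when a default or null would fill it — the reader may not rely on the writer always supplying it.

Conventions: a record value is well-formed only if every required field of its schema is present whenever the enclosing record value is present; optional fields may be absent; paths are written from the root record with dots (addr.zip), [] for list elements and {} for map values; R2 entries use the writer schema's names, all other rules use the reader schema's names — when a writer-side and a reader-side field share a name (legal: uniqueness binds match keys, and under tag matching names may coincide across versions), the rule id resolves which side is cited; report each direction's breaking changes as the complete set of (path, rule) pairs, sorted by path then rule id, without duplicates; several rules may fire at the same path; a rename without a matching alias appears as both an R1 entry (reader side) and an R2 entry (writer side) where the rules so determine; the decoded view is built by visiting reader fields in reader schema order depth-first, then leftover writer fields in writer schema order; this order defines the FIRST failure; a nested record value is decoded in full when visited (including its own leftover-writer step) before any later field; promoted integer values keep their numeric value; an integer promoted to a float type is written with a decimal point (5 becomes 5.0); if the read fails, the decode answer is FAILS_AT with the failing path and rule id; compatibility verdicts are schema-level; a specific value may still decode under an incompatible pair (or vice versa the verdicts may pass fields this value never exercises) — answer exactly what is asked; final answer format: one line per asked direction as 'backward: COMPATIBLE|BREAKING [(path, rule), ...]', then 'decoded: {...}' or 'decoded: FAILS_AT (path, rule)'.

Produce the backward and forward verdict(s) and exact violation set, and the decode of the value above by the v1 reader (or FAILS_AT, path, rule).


the writer's type comes first in each Shipment pair
checking backward for Shipment: reader v2 against writer v1:
  retries: no writer match
  attrs <- attrs (list<int32> -> list<int32>, writer optional)
  meta <- meta (Audit -> Audit, writer required)
  age <- age (int64 -> int64, writer required)
  id: no writer match
  verified <- verified (bool -> bool, writer optional)
  meta.active <- meta.active (bool -> bool, writer optional)
  writer meta.score: unknown to reader
  rule R1 violated at attrs
  rule R1 violated at id
  rule R1 violated at meta.active
  rule R2 violated at meta.score
  rule R1 violated at retries
  rule R1 violated at verified
  => 6 violation(s): backward is BREAKING for Shipment
checking forward for Shipment: reader v1 against writer v2:
  attrs <- attrs (list<int32> -> list<int32>, writer optional)
  meta <- meta (Audit -> Audit, writer required)
  age <- age (int64 -> int64, writer required)
  verified <- verified (bool -> bool, writer optional)
  writer retries: unknown to reader
  writer id: unknown to reader
  meta.active <- meta.active (bool -> bool, writer optional)
  meta.score: no writer match
  rule R1 violated at attrs
  rule R2 violated at id
  rule R1 violated at meta.active
  rule R1 violated at meta.score
  rule R2 violated at retries
  rule R1 violated at verified
  => 6 violation(s): forward is BREAKING for Shipment
decode (reader v1):
  attrs := [0]
  meta.active := true
  read fails at meta.score under R1 (no fill)
  => FAILS_AT (meta.score, R1)

backward: BREAKING [(attrs, R1), (id, R1), (meta.active, R1), (meta.score, R2), (retries, R1), (verified, R1)]; forward: BREAKING [(attrs, R1), (id, R2), (meta.active, R1), (meta.score, R1), (retries, R2), (verified, R1)]; decoded: FAILS_AT (meta.score, R1)


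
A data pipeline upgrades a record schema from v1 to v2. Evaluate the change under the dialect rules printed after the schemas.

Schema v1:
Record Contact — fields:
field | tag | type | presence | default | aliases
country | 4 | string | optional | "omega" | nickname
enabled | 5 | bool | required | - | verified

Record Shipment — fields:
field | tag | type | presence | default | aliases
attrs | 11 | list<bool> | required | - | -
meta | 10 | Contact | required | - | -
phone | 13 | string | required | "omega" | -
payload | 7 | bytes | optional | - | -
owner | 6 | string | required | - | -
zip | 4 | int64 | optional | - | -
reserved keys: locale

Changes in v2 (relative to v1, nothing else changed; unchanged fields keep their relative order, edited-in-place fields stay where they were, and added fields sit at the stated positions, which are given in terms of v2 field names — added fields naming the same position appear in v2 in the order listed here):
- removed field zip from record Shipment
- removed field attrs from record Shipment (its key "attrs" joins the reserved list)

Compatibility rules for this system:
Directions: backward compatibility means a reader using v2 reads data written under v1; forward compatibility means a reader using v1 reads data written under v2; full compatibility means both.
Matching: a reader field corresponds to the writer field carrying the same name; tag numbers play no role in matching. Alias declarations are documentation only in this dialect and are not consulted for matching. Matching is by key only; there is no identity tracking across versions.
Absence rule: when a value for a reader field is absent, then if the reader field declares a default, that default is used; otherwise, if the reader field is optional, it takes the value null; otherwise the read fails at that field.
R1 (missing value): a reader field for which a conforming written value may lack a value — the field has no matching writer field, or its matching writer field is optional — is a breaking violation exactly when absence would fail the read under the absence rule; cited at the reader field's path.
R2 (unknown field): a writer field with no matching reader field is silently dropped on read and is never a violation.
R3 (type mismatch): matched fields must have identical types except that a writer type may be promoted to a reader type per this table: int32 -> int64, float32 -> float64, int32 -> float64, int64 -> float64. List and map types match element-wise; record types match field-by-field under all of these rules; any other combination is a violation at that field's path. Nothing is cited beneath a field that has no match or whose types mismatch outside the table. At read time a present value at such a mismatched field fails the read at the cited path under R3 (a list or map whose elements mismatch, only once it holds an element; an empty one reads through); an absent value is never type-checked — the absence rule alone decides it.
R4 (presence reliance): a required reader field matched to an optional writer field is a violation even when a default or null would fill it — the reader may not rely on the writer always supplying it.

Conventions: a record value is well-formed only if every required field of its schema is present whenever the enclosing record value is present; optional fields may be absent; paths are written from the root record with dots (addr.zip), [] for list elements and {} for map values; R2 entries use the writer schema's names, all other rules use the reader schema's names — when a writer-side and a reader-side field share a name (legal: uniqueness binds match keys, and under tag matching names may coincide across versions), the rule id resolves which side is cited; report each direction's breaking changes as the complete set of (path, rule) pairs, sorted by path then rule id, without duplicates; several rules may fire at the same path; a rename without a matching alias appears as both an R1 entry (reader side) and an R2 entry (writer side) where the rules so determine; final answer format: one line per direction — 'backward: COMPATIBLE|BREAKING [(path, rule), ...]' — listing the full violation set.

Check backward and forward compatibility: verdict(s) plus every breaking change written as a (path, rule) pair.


the writer's type comes first in each Shipment pair
backward for Shipment (reader v2, writer v1):
  meta <- meta (Contact -> Contact, writer required)
  phone <- phone (string -> string, writer required)
  payload <- payload (bytes -> bytes, writer optional)
  owner <- owner (string -> string, writer required)
  writer attrs: unknown to reader
  writer zip: unknown to reader
  meta.country <- meta.country (string -> string, writer optional)
  meta.enabled <- meta.enabled (bool -> bool, writer required)
  => no violations; backward on Shipment: COMPATIBLE
forward for Shipment (reader v1, writer v2):
  attrs has no writer counterpart
  meta <- meta (Contact -> Contact, writer required)
  phone <- phone (string -> string, writer required)
  payload <- payload (bytes -> bytes, writer optional)
  owner <- owner (string -> string, writer required)
  zip has no writer counterpart
  meta.country <- meta.country (string -> string, writer optional)
  meta.enabled <- meta.enabled (bool -> bool, writer required)
  rule R1 violated at attrs
  forward on Shipment therefore BREAKING (1)

backward: COMPATIBLE []; forward: BREAKING [(attrs, R1)]


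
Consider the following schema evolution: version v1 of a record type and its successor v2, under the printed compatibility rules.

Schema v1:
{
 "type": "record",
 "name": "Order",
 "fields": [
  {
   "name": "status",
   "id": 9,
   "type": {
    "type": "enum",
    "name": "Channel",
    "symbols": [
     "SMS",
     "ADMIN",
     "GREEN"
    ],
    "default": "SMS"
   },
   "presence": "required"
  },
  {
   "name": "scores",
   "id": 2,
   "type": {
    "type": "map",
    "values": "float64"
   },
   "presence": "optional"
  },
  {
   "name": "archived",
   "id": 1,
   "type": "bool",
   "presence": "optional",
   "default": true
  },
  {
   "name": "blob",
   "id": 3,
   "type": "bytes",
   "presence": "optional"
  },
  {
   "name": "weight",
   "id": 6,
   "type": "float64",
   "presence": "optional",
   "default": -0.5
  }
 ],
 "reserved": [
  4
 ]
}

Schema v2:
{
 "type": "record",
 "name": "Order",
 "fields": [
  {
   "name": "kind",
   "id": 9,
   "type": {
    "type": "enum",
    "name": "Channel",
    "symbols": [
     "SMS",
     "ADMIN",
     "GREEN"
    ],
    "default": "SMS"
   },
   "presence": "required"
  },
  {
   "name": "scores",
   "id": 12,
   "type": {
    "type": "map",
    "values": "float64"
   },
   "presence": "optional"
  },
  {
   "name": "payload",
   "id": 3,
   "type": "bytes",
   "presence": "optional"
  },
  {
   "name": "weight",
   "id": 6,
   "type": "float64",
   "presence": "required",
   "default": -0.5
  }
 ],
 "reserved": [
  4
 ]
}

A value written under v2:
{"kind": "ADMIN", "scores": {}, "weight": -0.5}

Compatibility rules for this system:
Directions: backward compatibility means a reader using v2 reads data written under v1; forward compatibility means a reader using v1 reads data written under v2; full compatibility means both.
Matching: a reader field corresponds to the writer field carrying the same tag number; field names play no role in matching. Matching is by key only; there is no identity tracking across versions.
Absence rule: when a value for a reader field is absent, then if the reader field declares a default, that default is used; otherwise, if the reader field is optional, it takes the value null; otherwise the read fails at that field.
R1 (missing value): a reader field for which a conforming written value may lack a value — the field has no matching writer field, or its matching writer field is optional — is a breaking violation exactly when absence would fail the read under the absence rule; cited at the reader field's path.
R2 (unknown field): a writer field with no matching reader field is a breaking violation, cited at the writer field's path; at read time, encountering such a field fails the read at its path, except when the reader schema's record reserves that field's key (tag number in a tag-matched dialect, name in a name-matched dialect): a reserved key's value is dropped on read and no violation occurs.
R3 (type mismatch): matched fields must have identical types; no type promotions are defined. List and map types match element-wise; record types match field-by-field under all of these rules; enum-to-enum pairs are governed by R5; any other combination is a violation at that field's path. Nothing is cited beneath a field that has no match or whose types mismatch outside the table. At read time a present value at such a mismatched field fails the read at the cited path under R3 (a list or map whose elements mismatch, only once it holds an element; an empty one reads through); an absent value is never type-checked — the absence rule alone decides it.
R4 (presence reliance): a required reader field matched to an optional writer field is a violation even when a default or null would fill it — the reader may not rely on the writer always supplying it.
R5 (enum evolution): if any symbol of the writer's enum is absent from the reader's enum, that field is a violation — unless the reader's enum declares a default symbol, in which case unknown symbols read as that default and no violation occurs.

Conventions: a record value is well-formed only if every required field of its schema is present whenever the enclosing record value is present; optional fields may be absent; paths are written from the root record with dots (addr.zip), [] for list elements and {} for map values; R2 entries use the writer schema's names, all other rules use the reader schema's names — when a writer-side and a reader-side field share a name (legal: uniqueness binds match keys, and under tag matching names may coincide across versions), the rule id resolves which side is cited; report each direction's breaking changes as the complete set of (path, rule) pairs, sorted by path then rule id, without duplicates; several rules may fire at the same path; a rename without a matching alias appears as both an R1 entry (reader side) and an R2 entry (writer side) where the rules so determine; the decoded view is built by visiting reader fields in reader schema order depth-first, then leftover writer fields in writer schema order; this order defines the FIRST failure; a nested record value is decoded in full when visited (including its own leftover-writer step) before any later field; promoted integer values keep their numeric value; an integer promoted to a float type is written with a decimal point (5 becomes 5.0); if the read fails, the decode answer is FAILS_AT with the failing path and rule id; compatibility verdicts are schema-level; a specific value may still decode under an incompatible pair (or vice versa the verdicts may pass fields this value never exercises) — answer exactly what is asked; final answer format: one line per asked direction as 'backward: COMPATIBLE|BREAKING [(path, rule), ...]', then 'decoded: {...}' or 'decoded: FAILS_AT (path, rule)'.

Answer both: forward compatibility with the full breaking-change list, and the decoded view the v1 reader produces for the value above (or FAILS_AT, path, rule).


forward: BREAKING [(scores, R2)]; decoded: FAILS_AT (scores, R2)

each type pair in Order: writer, then reader
checking forward for Order: reader v1 against writer v2:
  writer required, Channel -> Channel: reader status maps from writer kind
  no writer field matches reader scores
  no writer field matches reader archived
  writer optional, bytes -> bytes: reader blob maps from writer payload
  writer required, float64 -> float64: reader weight maps from writer weight
  leftover writer field: scores
  violation R2 at scores
  => forward: BREAKING (1)
migrating the Order value to v1:
  status := "ADMIN" (from writer kind)
  scores := null (not supplied -> null)
  archived := true (no value, default fills)
  blob := null (not supplied -> null)
  weight := -0.5
  read fails at scores under R2 (unknown field)
  => FAILS_AT (scores, R2)
diffs on Order not affecting the asked answer:
  field weight in record Order: optional changed to required -> matters only for Order's backward compatibility — outside the asked direction
  renamed field status to kind in record Order -> no rule fires on it in Order's dialect; the asked verdict holds
  removed field archived from record Order -> matters only for Order's backward compatibility — outside the asked direction
  renamed field blob to payload in record Order -> no rule fires on it in Order's dialect; the asked verdict holds


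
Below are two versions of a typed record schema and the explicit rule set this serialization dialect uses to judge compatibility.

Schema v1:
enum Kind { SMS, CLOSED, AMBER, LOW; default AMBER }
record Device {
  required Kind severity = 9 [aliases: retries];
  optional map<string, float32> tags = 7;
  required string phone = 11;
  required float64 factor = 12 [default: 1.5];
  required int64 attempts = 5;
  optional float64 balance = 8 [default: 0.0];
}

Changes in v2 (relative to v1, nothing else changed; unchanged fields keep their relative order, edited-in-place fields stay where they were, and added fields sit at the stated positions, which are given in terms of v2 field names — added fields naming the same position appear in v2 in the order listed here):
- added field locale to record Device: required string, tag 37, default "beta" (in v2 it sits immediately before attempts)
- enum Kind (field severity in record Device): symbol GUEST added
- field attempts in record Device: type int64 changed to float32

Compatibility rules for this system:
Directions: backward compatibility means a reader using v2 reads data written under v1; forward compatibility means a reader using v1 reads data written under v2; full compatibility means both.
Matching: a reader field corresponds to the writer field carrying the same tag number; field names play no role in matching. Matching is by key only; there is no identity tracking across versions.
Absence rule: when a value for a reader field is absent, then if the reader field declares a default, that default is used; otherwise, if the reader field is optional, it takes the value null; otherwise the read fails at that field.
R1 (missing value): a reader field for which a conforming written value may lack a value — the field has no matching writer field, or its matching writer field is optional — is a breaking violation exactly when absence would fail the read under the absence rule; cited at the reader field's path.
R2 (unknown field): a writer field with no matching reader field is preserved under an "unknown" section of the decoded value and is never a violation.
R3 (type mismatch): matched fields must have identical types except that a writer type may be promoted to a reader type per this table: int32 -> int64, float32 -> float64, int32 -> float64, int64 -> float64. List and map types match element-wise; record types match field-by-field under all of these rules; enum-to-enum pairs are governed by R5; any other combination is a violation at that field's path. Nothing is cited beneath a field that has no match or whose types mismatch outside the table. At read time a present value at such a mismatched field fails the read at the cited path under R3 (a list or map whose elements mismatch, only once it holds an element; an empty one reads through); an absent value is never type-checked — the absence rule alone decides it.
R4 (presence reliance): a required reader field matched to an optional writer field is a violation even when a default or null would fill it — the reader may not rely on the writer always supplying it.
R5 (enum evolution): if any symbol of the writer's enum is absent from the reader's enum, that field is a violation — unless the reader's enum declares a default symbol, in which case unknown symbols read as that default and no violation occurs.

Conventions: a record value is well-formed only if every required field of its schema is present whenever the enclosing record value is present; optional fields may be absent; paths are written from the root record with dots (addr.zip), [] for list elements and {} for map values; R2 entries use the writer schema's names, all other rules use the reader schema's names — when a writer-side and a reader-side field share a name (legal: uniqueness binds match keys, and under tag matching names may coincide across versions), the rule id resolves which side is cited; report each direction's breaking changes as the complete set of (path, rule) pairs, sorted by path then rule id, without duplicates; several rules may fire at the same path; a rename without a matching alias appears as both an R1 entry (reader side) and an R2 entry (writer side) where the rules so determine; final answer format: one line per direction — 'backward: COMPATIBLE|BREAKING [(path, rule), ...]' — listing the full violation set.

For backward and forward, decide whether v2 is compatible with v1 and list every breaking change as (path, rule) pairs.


backward: BREAKING [(attempts, R3)]; forward: BREAKING [(attempts, R3)]

arrows below run writer -> reader for Device
backward analysis of Device with v2 as reader and v1 as writer:
  severity <- severity (Kind -> Kind, writer required)
  tags <- tags (map<string, float32> -> map<string, float32>, writer optional)
  phone <- phone (string -> string, writer required)
  factor <- factor (float64 -> float64, writer required)
  locale: no writer-side match
  attempts <- attempts (int64 -> float32, writer required)
  balance <- balance (float64 -> float64, writer optional)
  rule R3 violated at attempts
  => backward: BREAKING (1)
forward analysis of Device with v1 as reader and v2 as writer:
  severity <- severity (Kind -> Kind, writer required)
  tags <- tags (map<string, float32> -> map<string, float32>, writer optional)
  phone <- phone (string -> string, writer required)
  factor <- factor (float64 -> float64, writer required)
  attempts <- attempts (float32 -> int64, writer required)
  balance <- balance (float64 -> float64, writer optional)
  locale (writer side), unknown to reader
  rule R3 violated at attempts
  => forward: BREAKING (1)


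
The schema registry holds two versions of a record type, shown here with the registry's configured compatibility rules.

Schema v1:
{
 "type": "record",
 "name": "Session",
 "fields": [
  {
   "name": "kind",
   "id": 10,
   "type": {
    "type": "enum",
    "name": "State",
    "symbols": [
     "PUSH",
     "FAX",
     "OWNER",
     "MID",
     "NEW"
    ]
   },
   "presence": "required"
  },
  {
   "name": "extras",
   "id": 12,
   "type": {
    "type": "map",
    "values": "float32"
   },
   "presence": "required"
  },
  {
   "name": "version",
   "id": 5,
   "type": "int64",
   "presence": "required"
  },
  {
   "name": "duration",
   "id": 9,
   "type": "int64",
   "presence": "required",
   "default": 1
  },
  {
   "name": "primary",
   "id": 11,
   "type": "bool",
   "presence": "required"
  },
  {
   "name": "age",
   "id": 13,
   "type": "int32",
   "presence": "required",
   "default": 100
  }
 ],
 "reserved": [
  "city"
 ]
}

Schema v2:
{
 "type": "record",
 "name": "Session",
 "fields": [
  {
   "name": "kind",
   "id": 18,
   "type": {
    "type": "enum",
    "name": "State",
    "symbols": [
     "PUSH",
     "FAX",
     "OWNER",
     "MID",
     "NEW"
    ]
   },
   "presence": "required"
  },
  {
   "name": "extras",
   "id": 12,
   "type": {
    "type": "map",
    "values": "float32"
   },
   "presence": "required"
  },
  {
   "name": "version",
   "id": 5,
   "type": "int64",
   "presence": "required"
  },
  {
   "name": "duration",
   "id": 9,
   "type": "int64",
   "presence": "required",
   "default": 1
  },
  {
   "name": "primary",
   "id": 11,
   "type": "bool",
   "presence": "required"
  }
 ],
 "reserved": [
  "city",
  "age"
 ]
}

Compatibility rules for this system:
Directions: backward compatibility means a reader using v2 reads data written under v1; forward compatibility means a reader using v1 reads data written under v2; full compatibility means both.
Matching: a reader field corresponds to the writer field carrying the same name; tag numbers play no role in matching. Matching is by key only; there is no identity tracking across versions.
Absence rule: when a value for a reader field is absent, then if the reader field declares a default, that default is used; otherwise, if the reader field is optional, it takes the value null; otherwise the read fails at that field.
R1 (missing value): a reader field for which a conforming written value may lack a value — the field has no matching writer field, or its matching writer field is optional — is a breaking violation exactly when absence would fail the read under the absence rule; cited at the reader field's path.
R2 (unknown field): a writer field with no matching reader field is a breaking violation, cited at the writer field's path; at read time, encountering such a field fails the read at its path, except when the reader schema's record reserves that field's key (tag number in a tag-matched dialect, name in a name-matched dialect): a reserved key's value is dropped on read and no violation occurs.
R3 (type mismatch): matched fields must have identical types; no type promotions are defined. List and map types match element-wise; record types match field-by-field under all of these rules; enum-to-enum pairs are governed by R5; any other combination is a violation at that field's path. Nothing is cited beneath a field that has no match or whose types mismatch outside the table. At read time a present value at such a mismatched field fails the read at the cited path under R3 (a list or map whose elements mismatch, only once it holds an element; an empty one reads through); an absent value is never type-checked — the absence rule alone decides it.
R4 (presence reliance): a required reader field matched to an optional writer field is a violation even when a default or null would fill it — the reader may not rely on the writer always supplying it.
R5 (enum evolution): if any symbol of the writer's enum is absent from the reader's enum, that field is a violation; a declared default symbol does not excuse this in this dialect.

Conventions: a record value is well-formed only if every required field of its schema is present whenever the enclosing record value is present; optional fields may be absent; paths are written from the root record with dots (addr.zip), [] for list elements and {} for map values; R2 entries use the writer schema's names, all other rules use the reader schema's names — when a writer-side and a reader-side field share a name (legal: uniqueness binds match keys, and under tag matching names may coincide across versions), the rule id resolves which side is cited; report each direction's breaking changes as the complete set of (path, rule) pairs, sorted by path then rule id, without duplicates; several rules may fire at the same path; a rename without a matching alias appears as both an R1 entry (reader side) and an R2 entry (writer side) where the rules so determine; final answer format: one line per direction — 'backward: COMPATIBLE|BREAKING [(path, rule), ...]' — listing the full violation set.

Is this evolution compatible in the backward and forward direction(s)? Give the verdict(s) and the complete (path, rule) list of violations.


backward: COMPATIBLE []; forward: COMPATIBLE []

arrows below run writer -> reader for Session
backward on Session — v2 reading data written by v1:
  State -> State, writer required: kind aligns to kind
  map<string, float32> -> map<string, float32>, writer required: extras aligns to extras
  int64 -> int64, writer required: version aligns to version
  int64 -> int64, writer required: duration aligns to duration
  bool -> bool, writer required: primary aligns to primary
  writer field age has no reader counterpart
  => backward verdict for Session: COMPATIBLE, no violations
forward on Session — v1 reading data written by v2:
  State -> State, writer required: kind aligns to kind
  map<string, float32> -> map<string, float32>, writer required: extras aligns to extras
  int64 -> int64, writer required: version aligns to version
  int64 -> int64, writer required: duration aligns to duration
  bool -> bool, writer required: primary aligns to primary
  age has no writer counterpart
  => forward verdict for Session: COMPATIBLE, no violations
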